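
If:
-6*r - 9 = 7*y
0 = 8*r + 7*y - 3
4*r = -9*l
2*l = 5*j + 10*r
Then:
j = -196/15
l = -8/3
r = 6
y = -45/7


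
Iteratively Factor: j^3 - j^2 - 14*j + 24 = (j + 4)*(j^2 - 5*j + 6) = (j - 3)*(j + 4)*(j - 2)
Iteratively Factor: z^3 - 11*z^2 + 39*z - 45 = (z - 3)*(z^2 - 8*z + 15) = (z - 3)^2*(z - 5)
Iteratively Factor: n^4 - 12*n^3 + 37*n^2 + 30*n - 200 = (n - 5)*(n^3 - 7*n^2 + 2*n + 40) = (n - 5)*(n - 4)*(n^2 - 3*n - 10) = (n - 5)*(n - 4)*(n + 2)*(n - 5)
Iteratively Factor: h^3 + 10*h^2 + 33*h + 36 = (h + 4)*(h^2 + 6*h + 9) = (h + 3)*(h + 4)*(h + 3)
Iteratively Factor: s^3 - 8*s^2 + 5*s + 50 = (s - 5)*(s^2 - 3*s - 10) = (s - 5)^2*(s + 2)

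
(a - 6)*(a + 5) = a^2 - a - 30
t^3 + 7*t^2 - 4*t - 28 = (t - 2)*(t + 2)*(t + 7)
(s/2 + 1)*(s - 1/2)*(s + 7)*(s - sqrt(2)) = s^4/2 - sqrt(2)*s^3/2 + 17*s^3/4 - 17*sqrt(2)*s^2/4 + 19*s^2/4 - 19*sqrt(2)*s/4 - 7*s/2 + 7*sqrt(2)/2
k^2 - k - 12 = (k - 4)*(k + 3)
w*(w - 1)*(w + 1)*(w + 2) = w^4 + 2*w^3 - w^2 - 2*w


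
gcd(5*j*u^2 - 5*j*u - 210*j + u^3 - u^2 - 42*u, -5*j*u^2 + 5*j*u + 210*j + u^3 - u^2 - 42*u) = u^2 - u - 42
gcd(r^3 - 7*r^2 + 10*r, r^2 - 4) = r - 2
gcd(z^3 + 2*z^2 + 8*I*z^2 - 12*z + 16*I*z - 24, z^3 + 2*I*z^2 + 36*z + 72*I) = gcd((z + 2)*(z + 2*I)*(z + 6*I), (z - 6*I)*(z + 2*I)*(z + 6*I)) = z^2 + 8*I*z - 12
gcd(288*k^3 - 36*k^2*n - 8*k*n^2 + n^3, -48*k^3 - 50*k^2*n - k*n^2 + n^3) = 48*k^2 + 2*k*n - n^2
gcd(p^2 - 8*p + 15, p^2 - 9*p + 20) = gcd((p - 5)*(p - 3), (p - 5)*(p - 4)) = p - 5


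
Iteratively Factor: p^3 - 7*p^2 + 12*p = (p - 3)*(p^2 - 4*p) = (p - 4)*(p - 3)*(p)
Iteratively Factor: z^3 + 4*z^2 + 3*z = (z + 1)*(z^2 + 3*z) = (z + 1)*(z + 3)*(z)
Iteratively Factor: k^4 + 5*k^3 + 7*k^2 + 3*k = (k + 1)*(k^3 + 4*k^2 + 3*k) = k*(k + 1)*(k^2 + 4*k + 3) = k*(k + 1)^2*(k + 3)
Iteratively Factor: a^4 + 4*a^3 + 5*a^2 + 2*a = (a)*(a^3 + 4*a^2 + 5*a + 2) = a*(a + 2)*(a^2 + 2*a + 1) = a*(a + 1)*(a + 2)*(a + 1)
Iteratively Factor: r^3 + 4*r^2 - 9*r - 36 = (r + 3)*(r^2 + r - 12) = (r + 3)*(r + 4)*(r - 3)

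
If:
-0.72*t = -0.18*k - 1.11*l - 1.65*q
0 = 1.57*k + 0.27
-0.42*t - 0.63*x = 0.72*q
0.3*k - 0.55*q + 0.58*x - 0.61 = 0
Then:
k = -0.17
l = 3.1535575115193 - 3.71316251316251*x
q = 1.05454545454545*x - 1.202895193978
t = 2.06210604681942 - 3.30779220779221*x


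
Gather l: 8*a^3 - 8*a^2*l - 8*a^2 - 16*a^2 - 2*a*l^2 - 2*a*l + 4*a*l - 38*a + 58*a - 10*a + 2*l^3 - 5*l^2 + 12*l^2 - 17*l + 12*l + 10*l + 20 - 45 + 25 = 8*a^3 - 24*a^2 + 10*a + 2*l^3 + l^2*(7 - 2*a) + l*(-8*a^2 + 2*a + 5)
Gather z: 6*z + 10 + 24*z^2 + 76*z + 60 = 24*z^2 + 82*z + 70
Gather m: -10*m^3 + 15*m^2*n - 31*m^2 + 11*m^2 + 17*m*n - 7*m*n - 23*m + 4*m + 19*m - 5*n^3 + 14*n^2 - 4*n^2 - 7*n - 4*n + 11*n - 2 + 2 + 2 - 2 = -10*m^3 + m^2*(15*n - 20) + 10*m*n - 5*n^3 + 10*n^2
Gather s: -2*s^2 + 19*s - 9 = -2*s^2 + 19*s - 9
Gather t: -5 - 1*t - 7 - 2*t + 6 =-3*t - 6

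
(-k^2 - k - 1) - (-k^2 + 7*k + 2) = -8*k - 3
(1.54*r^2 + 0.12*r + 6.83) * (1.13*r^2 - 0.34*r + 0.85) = 1.7402*r^4 - 0.388*r^3 + 8.9861*r^2 - 2.2202*r + 5.8055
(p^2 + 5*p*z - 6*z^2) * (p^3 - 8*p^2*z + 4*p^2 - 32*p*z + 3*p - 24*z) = p^5 - 3*p^4*z + 4*p^4 - 46*p^3*z^2 - 12*p^3*z + 3*p^3 + 48*p^2*z^3 - 184*p^2*z^2 - 9*p^2*z + 192*p*z^3 - 138*p*z^2 + 144*z^3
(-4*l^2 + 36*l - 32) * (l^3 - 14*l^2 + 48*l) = -4*l^5 + 92*l^4 - 728*l^3 + 2176*l^2 - 1536*l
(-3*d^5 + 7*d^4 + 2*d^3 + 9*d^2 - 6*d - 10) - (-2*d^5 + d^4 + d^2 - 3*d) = -d^5 + 6*d^4 + 2*d^3 + 8*d^2 - 3*d - 10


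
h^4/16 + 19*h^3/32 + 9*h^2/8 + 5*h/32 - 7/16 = (h/4 + 1/4)*(h/4 + 1/2)*(h - 1/2)*(h + 7)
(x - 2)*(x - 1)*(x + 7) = x^3 + 4*x^2 - 19*x + 14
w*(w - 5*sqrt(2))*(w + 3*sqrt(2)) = w^3 - 2*sqrt(2)*w^2 - 30*w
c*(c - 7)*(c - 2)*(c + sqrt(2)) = c^4 - 9*c^3 + sqrt(2)*c^3 - 9*sqrt(2)*c^2 + 14*c^2 + 14*sqrt(2)*c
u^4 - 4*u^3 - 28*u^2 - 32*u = u*(u - 8)*(u + 2)^2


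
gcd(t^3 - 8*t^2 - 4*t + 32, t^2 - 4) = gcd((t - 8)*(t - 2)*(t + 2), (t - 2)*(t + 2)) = t^2 - 4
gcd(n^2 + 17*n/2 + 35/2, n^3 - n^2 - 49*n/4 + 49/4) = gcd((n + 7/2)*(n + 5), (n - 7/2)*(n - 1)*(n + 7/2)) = n + 7/2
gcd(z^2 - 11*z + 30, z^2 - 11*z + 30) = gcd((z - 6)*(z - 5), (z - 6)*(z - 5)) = z^2 - 11*z + 30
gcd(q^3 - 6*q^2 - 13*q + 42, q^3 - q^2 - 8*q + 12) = q^2 + q - 6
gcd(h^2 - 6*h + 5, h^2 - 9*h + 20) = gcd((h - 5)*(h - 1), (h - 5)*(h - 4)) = h - 5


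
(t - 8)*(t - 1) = t^2 - 9*t + 8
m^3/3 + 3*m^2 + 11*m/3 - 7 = (m/3 + 1)*(m - 1)*(m + 7)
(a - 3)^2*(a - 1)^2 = a^4 - 8*a^3 + 22*a^2 - 24*a + 9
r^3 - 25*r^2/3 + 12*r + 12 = (r - 6)*(r - 3)*(r + 2/3)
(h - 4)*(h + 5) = h^2 + h - 20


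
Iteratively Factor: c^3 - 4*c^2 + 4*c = (c - 2)*(c^2 - 2*c) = c*(c - 2)*(c - 2)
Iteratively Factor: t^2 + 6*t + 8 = (t + 2)*(t + 4)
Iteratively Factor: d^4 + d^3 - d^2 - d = (d)*(d^3 + d^2 - d - 1) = d*(d - 1)*(d^2 + 2*d + 1) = d*(d - 1)*(d + 1)*(d + 1)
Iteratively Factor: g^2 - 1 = (g + 1)*(g - 1)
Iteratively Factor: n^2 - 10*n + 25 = (n - 5)*(n - 5)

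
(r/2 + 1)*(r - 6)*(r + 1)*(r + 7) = r^4/2 + 2*r^3 - 37*r^2/2 - 62*r - 42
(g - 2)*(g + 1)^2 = g^3 - 3*g - 2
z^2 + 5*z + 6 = (z + 2)*(z + 3)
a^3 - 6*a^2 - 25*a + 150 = (a - 6)*(a - 5)*(a + 5)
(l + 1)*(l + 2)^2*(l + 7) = l^4 + 12*l^3 + 43*l^2 + 60*l + 28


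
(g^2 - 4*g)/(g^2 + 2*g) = (g - 4)/(g + 2)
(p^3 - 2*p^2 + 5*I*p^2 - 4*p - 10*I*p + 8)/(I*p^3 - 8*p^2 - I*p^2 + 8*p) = (p^3 - 2*p^2 + 5*I*p^2 - 4*p - 10*I*p + 8)/(p*(I*p^2 - 8*p - I*p + 8))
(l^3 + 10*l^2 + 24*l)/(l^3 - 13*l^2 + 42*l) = (l^2 + 10*l + 24)/(l^2 - 13*l + 42)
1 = 1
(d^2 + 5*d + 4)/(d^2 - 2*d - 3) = (d + 4)/(d - 3)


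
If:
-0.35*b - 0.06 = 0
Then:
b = -0.17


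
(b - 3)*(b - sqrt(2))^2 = b^3 - 3*b^2 - 2*sqrt(2)*b^2 + 2*b + 6*sqrt(2)*b - 6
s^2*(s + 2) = s^3 + 2*s^2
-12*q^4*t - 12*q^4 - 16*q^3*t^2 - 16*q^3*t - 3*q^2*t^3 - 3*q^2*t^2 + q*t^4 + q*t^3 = (-6*q + t)*(q + t)*(2*q + t)*(q*t + q)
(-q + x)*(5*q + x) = -5*q^2 + 4*q*x + x^2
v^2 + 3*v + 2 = (v + 1)*(v + 2)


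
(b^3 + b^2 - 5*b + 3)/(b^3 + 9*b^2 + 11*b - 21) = (b - 1)/(b + 7)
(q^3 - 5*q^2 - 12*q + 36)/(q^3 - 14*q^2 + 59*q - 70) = (q^2 - 3*q - 18)/(q^2 - 12*q + 35)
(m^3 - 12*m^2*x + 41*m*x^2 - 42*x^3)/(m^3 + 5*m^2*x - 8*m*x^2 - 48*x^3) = (m^2 - 9*m*x + 14*x^2)/(m^2 + 8*m*x + 16*x^2)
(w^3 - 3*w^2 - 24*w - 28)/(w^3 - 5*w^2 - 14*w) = (w + 2)/w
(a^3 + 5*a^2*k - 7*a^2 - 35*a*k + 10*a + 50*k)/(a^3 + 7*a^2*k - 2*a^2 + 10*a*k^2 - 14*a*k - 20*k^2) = (a - 5)/(a + 2*k)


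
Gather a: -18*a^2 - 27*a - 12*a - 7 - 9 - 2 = -18*a^2 - 39*a - 18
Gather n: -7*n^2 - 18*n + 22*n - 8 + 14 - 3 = -7*n^2 + 4*n + 3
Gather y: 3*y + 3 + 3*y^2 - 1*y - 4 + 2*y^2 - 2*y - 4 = 5*y^2 - 5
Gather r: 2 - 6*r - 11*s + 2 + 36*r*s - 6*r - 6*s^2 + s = r*(36*s - 12) - 6*s^2 - 10*s + 4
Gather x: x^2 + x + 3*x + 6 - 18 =x^2 + 4*x - 12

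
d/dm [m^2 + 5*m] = 2*m + 5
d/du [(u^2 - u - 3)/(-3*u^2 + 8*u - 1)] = 5*(u^2 - 4*u + 5)/(9*u^4 - 48*u^3 + 70*u^2 - 16*u + 1)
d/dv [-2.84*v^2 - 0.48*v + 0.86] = -5.68*v - 0.48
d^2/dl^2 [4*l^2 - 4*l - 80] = 8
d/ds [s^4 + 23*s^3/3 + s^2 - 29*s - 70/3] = 4*s^3 + 23*s^2 + 2*s - 29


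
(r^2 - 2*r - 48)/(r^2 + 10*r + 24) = (r - 8)/(r + 4)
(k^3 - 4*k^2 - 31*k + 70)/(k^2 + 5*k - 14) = (k^2 - 2*k - 35)/(k + 7)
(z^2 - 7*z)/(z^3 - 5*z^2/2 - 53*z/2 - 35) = 2*z/(2*z^2 + 9*z + 10)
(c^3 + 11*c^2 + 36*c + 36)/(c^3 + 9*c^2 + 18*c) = (c + 2)/c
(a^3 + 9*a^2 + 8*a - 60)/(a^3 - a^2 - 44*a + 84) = (a^2 + 11*a + 30)/(a^2 + a - 42)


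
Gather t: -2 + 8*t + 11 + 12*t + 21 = 20*t + 30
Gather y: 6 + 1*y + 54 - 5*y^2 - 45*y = -5*y^2 - 44*y + 60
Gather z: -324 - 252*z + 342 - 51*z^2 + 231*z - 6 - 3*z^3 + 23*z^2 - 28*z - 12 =-3*z^3 - 28*z^2 - 49*z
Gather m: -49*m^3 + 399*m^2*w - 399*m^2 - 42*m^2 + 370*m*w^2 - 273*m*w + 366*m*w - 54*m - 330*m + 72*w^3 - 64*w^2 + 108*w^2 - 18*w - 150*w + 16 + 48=-49*m^3 + m^2*(399*w - 441) + m*(370*w^2 + 93*w - 384) + 72*w^3 + 44*w^2 - 168*w + 64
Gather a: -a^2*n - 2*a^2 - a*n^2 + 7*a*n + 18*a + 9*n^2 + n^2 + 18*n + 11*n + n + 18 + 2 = a^2*(-n - 2) + a*(-n^2 + 7*n + 18) + 10*n^2 + 30*n + 20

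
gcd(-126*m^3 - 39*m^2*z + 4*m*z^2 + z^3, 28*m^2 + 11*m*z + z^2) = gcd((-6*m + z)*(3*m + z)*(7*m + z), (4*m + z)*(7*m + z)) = 7*m + z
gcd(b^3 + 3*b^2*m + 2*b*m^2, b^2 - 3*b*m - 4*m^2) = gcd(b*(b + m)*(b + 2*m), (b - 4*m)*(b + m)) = b + m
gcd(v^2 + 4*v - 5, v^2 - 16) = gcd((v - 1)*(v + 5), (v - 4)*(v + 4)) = 1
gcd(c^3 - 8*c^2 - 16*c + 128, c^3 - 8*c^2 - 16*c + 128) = c^3 - 8*c^2 - 16*c + 128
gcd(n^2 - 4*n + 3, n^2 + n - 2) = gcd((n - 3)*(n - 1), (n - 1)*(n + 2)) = n - 1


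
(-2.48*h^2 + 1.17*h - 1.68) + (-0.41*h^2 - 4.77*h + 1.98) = -2.89*h^2 - 3.6*h + 0.3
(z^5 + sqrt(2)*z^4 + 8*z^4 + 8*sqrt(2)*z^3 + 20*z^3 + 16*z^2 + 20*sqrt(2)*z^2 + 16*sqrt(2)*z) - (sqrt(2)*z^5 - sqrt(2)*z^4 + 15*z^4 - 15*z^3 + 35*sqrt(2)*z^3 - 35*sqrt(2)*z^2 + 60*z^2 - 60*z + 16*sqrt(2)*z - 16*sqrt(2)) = -sqrt(2)*z^5 + z^5 - 7*z^4 + 2*sqrt(2)*z^4 - 27*sqrt(2)*z^3 + 35*z^3 - 44*z^2 + 55*sqrt(2)*z^2 + 60*z + 16*sqrt(2)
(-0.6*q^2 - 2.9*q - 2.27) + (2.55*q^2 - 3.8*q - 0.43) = 1.95*q^2 - 6.7*q - 2.7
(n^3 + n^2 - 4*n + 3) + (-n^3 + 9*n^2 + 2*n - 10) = 10*n^2 - 2*n - 7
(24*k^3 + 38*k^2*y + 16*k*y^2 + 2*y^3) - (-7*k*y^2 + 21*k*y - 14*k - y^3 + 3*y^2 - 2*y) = 24*k^3 + 38*k^2*y + 23*k*y^2 - 21*k*y + 14*k + 3*y^3 - 3*y^2 + 2*y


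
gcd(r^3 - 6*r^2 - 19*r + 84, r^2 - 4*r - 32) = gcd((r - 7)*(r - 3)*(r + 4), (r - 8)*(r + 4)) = r + 4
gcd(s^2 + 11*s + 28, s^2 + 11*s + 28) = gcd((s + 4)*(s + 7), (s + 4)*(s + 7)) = s^2 + 11*s + 28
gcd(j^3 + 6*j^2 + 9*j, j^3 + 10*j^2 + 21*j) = j^2 + 3*j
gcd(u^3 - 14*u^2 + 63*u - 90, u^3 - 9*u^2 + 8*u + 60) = u^2 - 11*u + 30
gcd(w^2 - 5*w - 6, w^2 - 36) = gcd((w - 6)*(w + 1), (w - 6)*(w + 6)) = w - 6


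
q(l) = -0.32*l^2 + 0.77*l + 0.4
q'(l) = 0.77 - 0.64*l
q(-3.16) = -5.23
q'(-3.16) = 2.79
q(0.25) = 0.57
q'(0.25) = 0.61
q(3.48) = -0.80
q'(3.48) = -1.46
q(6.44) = -7.91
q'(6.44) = -3.35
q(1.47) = 0.84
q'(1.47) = -0.17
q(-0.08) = 0.34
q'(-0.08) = 0.82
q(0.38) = 0.65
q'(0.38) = 0.53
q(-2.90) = -4.52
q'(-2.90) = 2.63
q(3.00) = -0.17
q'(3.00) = -1.15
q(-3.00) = -4.79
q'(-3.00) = 2.69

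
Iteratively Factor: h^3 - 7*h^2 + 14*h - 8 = (h - 4)*(h^2 - 3*h + 2) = (h - 4)*(h - 2)*(h - 1)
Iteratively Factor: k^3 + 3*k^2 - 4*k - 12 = (k + 3)*(k^2 - 4) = (k + 2)*(k + 3)*(k - 2)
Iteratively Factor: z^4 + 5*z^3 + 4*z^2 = (z)*(z^3 + 5*z^2 + 4*z) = z*(z + 4)*(z^2 + z) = z^2*(z + 4)*(z + 1)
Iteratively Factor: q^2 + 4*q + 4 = (q + 2)*(q + 2)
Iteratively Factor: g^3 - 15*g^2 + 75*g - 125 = (g - 5)*(g^2 - 10*g + 25) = (g - 5)^2*(g - 5)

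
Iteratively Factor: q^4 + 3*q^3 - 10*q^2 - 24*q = (q - 3)*(q^3 + 6*q^2 + 8*q) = q*(q - 3)*(q^2 + 6*q + 8) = q*(q - 3)*(q + 4)*(q + 2)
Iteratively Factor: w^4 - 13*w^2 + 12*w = (w - 3)*(w^3 + 3*w^2 - 4*w) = (w - 3)*(w + 4)*(w^2 - w) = (w - 3)*(w - 1)*(w + 4)*(w)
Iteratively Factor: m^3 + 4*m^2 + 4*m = (m + 2)*(m^2 + 2*m) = (m + 2)^2*(m)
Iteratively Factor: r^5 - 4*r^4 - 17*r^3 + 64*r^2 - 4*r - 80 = (r - 2)*(r^4 - 2*r^3 - 21*r^2 + 22*r + 40) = (r - 5)*(r - 2)*(r^3 + 3*r^2 - 6*r - 8) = (r - 5)*(r - 2)*(r + 4)*(r^2 - r - 2) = (r - 5)*(r - 2)^2*(r + 4)*(r + 1)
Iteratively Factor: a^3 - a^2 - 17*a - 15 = (a + 1)*(a^2 - 2*a - 15) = (a + 1)*(a + 3)*(a - 5)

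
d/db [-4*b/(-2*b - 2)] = 2/(b + 1)^2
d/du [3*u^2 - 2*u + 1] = 6*u - 2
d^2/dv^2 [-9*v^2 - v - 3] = -18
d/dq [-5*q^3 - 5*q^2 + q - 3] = -15*q^2 - 10*q + 1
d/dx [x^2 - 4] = 2*x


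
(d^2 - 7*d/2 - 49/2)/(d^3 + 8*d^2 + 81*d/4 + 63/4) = 2*(d - 7)/(2*d^2 + 9*d + 9)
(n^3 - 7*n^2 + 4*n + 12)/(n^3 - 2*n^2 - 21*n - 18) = (n - 2)/(n + 3)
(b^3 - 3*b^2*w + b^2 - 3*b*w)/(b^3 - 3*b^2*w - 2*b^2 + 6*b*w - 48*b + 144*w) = b*(b + 1)/(b^2 - 2*b - 48)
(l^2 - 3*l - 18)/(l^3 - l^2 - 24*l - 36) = 1/(l + 2)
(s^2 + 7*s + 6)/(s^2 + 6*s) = (s + 1)/s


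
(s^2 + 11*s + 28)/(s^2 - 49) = (s + 4)/(s - 7)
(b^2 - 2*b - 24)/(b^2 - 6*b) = (b + 4)/b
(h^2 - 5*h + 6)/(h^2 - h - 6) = (h - 2)/(h + 2)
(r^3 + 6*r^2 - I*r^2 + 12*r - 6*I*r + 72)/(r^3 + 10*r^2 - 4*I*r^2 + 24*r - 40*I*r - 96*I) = (r + 3*I)/(r + 4)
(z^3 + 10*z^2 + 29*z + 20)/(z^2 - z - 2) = (z^2 + 9*z + 20)/(z - 2)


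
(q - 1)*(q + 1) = q^2 - 1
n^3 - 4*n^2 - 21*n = n*(n - 7)*(n + 3)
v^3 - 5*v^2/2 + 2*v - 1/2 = (v - 1)^2*(v - 1/2)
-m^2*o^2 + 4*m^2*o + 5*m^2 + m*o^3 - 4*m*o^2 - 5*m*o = (-m + o)*(o - 5)*(m*o + m)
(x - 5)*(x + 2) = x^2 - 3*x - 10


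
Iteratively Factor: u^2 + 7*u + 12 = (u + 3)*(u + 4)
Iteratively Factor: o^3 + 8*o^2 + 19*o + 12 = (o + 3)*(o^2 + 5*o + 4) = (o + 1)*(o + 3)*(o + 4)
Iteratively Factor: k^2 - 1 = (k + 1)*(k - 1)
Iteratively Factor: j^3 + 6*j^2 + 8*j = (j + 2)*(j^2 + 4*j) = j*(j + 2)*(j + 4)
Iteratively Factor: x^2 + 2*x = (x)*(x + 2)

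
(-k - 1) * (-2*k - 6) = 2*k^2 + 8*k + 6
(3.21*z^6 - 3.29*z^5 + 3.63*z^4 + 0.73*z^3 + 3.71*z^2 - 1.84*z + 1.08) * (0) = 0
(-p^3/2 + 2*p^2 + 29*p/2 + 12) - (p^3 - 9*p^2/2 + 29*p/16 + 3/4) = -3*p^3/2 + 13*p^2/2 + 203*p/16 + 45/4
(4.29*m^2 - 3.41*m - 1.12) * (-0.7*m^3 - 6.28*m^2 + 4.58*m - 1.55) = -3.003*m^5 - 24.5542*m^4 + 41.847*m^3 - 15.2337*m^2 + 0.1559*m + 1.736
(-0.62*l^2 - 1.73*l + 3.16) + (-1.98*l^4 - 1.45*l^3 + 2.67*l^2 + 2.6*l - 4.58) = -1.98*l^4 - 1.45*l^3 + 2.05*l^2 + 0.87*l - 1.42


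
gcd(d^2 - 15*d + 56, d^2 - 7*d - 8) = d - 8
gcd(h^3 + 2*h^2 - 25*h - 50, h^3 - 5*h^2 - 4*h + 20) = h^2 - 3*h - 10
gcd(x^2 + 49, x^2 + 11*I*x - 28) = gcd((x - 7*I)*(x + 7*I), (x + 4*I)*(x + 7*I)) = x + 7*I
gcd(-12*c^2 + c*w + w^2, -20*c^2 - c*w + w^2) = 4*c + w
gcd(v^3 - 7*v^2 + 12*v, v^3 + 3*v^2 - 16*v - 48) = v - 4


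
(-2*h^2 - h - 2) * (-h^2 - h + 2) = 2*h^4 + 3*h^3 - h^2 - 4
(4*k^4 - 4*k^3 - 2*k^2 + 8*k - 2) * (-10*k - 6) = -40*k^5 + 16*k^4 + 44*k^3 - 68*k^2 - 28*k + 12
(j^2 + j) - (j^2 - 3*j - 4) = 4*j + 4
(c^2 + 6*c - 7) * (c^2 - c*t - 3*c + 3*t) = c^4 - c^3*t + 3*c^3 - 3*c^2*t - 25*c^2 + 25*c*t + 21*c - 21*t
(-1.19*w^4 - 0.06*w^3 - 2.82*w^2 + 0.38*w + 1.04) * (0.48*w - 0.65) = -0.5712*w^5 + 0.7447*w^4 - 1.3146*w^3 + 2.0154*w^2 + 0.2522*w - 0.676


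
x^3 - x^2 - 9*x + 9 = (x - 3)*(x - 1)*(x + 3)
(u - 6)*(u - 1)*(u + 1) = u^3 - 6*u^2 - u + 6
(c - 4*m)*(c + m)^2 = c^3 - 2*c^2*m - 7*c*m^2 - 4*m^3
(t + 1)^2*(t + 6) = t^3 + 8*t^2 + 13*t + 6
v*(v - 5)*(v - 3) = v^3 - 8*v^2 + 15*v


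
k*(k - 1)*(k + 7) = k^3 + 6*k^2 - 7*k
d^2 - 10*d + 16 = (d - 8)*(d - 2)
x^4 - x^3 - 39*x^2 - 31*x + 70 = (x - 7)*(x - 1)*(x + 2)*(x + 5)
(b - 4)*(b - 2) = b^2 - 6*b + 8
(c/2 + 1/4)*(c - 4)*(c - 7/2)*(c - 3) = c^4/2 - 5*c^3 + 125*c^2/8 - 95*c/8 - 21/2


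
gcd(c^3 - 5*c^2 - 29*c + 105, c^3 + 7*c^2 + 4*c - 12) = 1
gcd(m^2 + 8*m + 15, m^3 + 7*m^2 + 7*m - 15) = m^2 + 8*m + 15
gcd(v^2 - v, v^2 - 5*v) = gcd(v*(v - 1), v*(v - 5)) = v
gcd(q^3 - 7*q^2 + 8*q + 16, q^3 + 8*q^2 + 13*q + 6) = q + 1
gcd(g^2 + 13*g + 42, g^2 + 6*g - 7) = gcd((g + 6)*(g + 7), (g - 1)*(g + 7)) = g + 7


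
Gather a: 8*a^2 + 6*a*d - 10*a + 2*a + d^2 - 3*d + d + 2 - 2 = 8*a^2 + a*(6*d - 8) + d^2 - 2*d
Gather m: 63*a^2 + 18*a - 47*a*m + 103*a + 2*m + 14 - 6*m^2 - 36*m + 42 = 63*a^2 + 121*a - 6*m^2 + m*(-47*a - 34) + 56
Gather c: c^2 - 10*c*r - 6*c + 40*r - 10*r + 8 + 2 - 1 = c^2 + c*(-10*r - 6) + 30*r + 9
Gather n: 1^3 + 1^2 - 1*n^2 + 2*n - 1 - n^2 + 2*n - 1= -2*n^2 + 4*n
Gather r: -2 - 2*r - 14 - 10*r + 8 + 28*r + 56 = 16*r + 48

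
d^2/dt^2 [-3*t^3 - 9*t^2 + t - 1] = -18*t - 18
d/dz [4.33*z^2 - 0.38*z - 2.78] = 8.66*z - 0.38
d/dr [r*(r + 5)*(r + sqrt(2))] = r*(r + 5) + r*(r + sqrt(2)) + (r + 5)*(r + sqrt(2))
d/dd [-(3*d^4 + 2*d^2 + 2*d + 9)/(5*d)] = (-9*d^4 - 2*d^2 + 9)/(5*d^2)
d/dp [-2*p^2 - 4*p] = -4*p - 4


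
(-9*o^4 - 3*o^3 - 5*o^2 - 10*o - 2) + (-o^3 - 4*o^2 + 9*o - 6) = -9*o^4 - 4*o^3 - 9*o^2 - o - 8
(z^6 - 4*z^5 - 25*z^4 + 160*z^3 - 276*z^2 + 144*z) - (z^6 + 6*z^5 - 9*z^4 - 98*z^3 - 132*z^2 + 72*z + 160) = -10*z^5 - 16*z^4 + 258*z^3 - 144*z^2 + 72*z - 160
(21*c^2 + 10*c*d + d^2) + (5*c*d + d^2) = 21*c^2 + 15*c*d + 2*d^2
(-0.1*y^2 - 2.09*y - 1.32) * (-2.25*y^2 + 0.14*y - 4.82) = 0.225*y^4 + 4.6885*y^3 + 3.1594*y^2 + 9.889*y + 6.3624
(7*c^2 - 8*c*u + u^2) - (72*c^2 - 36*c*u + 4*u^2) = -65*c^2 + 28*c*u - 3*u^2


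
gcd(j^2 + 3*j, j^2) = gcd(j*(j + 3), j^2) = j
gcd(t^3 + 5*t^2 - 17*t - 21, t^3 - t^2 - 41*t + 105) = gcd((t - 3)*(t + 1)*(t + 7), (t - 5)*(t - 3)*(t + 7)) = t^2 + 4*t - 21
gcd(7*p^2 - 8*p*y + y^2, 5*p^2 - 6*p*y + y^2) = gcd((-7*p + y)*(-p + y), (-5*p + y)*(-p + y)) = -p + y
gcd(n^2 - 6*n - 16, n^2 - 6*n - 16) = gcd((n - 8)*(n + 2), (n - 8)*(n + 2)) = n^2 - 6*n - 16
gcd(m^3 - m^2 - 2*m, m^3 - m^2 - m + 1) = m + 1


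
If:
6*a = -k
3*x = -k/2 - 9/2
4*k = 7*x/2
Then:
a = 21/110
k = -63/55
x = -72/55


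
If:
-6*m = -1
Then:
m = 1/6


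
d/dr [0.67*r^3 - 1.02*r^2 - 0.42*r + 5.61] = 2.01*r^2 - 2.04*r - 0.42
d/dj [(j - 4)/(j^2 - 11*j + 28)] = -1/(j^2 - 14*j + 49)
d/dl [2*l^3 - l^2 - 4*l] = 6*l^2 - 2*l - 4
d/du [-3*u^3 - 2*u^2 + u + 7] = -9*u^2 - 4*u + 1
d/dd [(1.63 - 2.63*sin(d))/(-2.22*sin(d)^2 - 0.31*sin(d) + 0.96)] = (-5.8386*sin(d)^2 + 7.2372*sin(d) - 2.0195)*cos(d)/(4.9284*sin(d)^4 + 1.3764*sin(d)^3 - 4.1663*sin(d)^2 - 0.5952*sin(d) + 0.9216)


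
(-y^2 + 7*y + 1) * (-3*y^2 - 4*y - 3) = 3*y^4 - 17*y^3 - 28*y^2 - 25*y - 3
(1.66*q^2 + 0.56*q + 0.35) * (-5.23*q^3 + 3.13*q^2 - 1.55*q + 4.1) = -8.6818*q^5 + 2.267*q^4 - 2.6507*q^3 + 7.0335*q^2 + 1.7535*q + 1.435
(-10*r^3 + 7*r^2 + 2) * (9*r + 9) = -90*r^4 - 27*r^3 + 63*r^2 + 18*r + 18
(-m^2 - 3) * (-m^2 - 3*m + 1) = m^4 + 3*m^3 + 2*m^2 + 9*m - 3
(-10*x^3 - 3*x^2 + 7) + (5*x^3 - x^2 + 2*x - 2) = -5*x^3 - 4*x^2 + 2*x + 5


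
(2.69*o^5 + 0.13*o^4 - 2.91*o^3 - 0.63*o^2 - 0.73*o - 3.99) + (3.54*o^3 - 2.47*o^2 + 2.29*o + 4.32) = 2.69*o^5 + 0.13*o^4 + 0.63*o^3 - 3.1*o^2 + 1.56*o + 0.33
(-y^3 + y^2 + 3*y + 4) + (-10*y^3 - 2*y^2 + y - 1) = -11*y^3 - y^2 + 4*y + 3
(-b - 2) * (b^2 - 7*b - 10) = -b^3 + 5*b^2 + 24*b + 20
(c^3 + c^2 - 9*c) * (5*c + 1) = 5*c^4 + 6*c^3 - 44*c^2 - 9*c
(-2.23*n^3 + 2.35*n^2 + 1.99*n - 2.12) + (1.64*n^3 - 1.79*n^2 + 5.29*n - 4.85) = -0.59*n^3 + 0.56*n^2 + 7.28*n - 6.97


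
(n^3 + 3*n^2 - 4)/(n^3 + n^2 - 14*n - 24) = (n^2 + n - 2)/(n^2 - n - 12)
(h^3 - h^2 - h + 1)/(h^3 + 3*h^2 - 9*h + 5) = (h + 1)/(h + 5)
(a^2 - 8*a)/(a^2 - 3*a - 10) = a*(8 - a)/(-a^2 + 3*a + 10)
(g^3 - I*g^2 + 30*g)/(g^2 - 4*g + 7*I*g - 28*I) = g*(g^2 - I*g + 30)/(g^2 + g*(-4 + 7*I) - 28*I)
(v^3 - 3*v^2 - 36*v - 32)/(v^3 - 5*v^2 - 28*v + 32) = (v + 1)/(v - 1)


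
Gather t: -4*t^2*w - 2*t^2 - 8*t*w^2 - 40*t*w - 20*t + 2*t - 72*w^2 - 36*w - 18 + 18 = t^2*(-4*w - 2) + t*(-8*w^2 - 40*w - 18) - 72*w^2 - 36*w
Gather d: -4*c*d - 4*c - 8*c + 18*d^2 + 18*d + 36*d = -12*c + 18*d^2 + d*(54 - 4*c)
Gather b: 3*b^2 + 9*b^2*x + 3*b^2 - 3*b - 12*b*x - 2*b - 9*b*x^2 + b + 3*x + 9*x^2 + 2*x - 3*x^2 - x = b^2*(9*x + 6) + b*(-9*x^2 - 12*x - 4) + 6*x^2 + 4*x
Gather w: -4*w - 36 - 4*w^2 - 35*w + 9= -4*w^2 - 39*w - 27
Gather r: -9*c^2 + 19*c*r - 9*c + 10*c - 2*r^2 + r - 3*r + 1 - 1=-9*c^2 + c - 2*r^2 + r*(19*c - 2)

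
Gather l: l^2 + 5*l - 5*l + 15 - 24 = l^2 - 9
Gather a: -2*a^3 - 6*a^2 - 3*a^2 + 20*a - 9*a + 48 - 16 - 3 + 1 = -2*a^3 - 9*a^2 + 11*a + 30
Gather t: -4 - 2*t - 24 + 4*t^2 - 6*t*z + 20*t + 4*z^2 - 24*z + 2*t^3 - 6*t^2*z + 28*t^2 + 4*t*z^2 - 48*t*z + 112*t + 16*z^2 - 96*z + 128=2*t^3 + t^2*(32 - 6*z) + t*(4*z^2 - 54*z + 130) + 20*z^2 - 120*z + 100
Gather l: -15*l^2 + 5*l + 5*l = -15*l^2 + 10*l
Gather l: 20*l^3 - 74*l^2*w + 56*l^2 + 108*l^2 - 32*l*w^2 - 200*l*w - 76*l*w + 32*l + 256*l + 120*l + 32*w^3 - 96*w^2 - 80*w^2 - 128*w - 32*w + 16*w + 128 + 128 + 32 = 20*l^3 + l^2*(164 - 74*w) + l*(-32*w^2 - 276*w + 408) + 32*w^3 - 176*w^2 - 144*w + 288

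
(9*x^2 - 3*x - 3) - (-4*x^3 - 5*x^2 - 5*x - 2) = 4*x^3 + 14*x^2 + 2*x - 1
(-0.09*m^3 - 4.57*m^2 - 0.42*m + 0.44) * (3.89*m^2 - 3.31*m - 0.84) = -0.3501*m^5 - 17.4794*m^4 + 13.5685*m^3 + 6.9406*m^2 - 1.1036*m - 0.3696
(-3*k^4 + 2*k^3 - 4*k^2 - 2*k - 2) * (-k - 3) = 3*k^5 + 7*k^4 - 2*k^3 + 14*k^2 + 8*k + 6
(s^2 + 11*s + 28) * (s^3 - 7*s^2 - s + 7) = s^5 + 4*s^4 - 50*s^3 - 200*s^2 + 49*s + 196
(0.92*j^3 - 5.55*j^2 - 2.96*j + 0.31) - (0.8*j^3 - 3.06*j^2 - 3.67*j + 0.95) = 0.12*j^3 - 2.49*j^2 + 0.71*j - 0.64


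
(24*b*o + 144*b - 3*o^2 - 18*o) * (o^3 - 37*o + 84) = 24*b*o^4 + 144*b*o^3 - 888*b*o^2 - 3312*b*o + 12096*b - 3*o^5 - 18*o^4 + 111*o^3 + 414*o^2 - 1512*o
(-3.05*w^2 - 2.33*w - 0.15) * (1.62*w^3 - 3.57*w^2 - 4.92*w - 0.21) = -4.941*w^5 + 7.1139*w^4 + 23.0811*w^3 + 12.6396*w^2 + 1.2273*w + 0.0315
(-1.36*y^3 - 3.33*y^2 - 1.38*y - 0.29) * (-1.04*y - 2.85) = 1.4144*y^4 + 7.3392*y^3 + 10.9257*y^2 + 4.2346*y + 0.8265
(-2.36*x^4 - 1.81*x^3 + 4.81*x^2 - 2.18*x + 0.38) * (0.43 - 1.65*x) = 3.894*x^5 + 1.9717*x^4 - 8.7148*x^3 + 5.6653*x^2 - 1.5644*x + 0.1634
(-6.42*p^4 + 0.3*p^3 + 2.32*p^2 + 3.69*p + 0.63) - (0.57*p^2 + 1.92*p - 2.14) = -6.42*p^4 + 0.3*p^3 + 1.75*p^2 + 1.77*p + 2.77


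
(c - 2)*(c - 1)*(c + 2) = c^3 - c^2 - 4*c + 4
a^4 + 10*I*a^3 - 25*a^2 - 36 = (a - I)*(a + 2*I)*(a + 3*I)*(a + 6*I)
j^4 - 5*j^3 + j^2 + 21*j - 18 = (j - 3)^2*(j - 1)*(j + 2)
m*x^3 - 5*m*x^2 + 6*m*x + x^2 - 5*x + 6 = (x - 3)*(x - 2)*(m*x + 1)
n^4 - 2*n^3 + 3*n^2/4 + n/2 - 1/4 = (n - 1)^2*(n - 1/2)*(n + 1/2)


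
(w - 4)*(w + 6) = w^2 + 2*w - 24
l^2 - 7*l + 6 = (l - 6)*(l - 1)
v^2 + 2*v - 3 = (v - 1)*(v + 3)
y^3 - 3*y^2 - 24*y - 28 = (y - 7)*(y + 2)^2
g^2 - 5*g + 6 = (g - 3)*(g - 2)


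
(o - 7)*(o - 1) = o^2 - 8*o + 7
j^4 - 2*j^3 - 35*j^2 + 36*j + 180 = (j - 6)*(j - 3)*(j + 2)*(j + 5)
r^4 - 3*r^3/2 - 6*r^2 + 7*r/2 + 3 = (r - 3)*(r - 1)*(r + 1/2)*(r + 2)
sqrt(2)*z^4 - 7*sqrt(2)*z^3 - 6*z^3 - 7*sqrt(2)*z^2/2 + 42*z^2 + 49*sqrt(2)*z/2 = z*(z - 7)*(z - 7*sqrt(2)/2)*(sqrt(2)*z + 1)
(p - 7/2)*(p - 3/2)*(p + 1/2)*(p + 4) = p^4 - p^3/2 - 61*p^2/4 + 109*p/8 + 21/2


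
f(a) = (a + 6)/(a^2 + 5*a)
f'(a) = (-2*a - 5)*(a + 6)/(a^2 + 5*a)^2 + 1/(a^2 + 5*a) = (a*(a + 5) - (a + 6)*(2*a + 5))/(a^2*(a + 5)^2)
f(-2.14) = -0.63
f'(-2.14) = -0.24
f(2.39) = 0.48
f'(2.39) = -0.21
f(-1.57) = -0.82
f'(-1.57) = -0.47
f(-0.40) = -3.04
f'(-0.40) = -7.49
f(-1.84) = -0.72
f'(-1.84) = -0.33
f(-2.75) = -0.53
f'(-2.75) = -0.12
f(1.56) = 0.74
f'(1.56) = -0.49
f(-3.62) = -0.48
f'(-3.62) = 0.01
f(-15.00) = -0.06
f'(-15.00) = 0.00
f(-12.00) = -0.07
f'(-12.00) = 0.00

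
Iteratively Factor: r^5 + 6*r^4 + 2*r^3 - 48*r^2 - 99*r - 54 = (r - 3)*(r^4 + 9*r^3 + 29*r^2 + 39*r + 18) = (r - 3)*(r + 1)*(r^3 + 8*r^2 + 21*r + 18) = (r - 3)*(r + 1)*(r + 3)*(r^2 + 5*r + 6) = (r - 3)*(r + 1)*(r + 2)*(r + 3)*(r + 3)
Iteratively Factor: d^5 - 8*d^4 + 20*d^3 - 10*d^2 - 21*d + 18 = (d - 3)*(d^4 - 5*d^3 + 5*d^2 + 5*d - 6) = (d - 3)*(d - 1)*(d^3 - 4*d^2 + d + 6) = (d - 3)^2*(d - 1)*(d^2 - d - 2) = (d - 3)^2*(d - 2)*(d - 1)*(d + 1)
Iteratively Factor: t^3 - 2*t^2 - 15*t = (t - 5)*(t^2 + 3*t) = t*(t - 5)*(t + 3)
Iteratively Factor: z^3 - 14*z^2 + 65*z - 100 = (z - 5)*(z^2 - 9*z + 20) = (z - 5)*(z - 4)*(z - 5)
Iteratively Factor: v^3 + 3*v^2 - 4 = (v + 2)*(v^2 + v - 2) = (v - 1)*(v + 2)*(v + 2)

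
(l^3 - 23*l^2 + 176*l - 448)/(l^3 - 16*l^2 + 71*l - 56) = (l - 8)/(l - 1)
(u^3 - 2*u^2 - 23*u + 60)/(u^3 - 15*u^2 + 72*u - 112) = (u^2 + 2*u - 15)/(u^2 - 11*u + 28)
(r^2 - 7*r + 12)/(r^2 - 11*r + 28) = (r - 3)/(r - 7)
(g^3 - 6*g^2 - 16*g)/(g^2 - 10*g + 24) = g*(g^2 - 6*g - 16)/(g^2 - 10*g + 24)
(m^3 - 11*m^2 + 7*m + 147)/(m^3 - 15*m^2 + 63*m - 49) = (m + 3)/(m - 1)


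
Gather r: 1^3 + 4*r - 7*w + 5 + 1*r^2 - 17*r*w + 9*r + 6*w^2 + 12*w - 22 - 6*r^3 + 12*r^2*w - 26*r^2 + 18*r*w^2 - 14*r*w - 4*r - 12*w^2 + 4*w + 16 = -6*r^3 + r^2*(12*w - 25) + r*(18*w^2 - 31*w + 9) - 6*w^2 + 9*w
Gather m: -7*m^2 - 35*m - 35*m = -7*m^2 - 70*m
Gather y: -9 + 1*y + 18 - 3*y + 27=36 - 2*y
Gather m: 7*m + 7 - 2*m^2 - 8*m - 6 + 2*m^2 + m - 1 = 0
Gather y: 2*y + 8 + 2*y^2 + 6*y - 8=2*y^2 + 8*y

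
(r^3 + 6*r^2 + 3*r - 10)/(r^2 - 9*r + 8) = (r^2 + 7*r + 10)/(r - 8)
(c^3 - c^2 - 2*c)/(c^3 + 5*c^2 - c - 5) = c*(c - 2)/(c^2 + 4*c - 5)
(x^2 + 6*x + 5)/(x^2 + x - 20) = (x + 1)/(x - 4)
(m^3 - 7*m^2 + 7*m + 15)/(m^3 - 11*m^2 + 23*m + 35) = (m - 3)/(m - 7)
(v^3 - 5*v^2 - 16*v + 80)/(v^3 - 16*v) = (v - 5)/v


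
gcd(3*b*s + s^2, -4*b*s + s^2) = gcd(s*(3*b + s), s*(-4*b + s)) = s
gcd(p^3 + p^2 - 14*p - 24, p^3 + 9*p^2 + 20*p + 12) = p + 2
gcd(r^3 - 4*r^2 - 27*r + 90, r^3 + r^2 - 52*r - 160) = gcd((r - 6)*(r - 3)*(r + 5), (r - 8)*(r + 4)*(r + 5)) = r + 5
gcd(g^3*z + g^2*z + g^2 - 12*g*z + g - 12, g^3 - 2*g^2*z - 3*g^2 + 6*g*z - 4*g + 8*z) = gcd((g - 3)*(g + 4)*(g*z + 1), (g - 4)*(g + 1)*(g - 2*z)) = 1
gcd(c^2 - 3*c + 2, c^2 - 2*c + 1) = c - 1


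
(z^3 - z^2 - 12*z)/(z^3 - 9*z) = (z - 4)/(z - 3)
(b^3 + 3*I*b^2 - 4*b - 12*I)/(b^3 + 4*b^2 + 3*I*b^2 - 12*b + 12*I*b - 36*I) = (b + 2)/(b + 6)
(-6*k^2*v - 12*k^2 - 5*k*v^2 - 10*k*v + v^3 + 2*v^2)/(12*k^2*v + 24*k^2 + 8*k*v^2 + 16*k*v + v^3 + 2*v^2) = (-6*k^2 - 5*k*v + v^2)/(12*k^2 + 8*k*v + v^2)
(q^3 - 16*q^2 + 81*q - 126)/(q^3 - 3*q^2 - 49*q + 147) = (q - 6)/(q + 7)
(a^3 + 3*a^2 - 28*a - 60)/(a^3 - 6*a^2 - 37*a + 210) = (a + 2)/(a - 7)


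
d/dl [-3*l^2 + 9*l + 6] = 9 - 6*l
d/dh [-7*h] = -7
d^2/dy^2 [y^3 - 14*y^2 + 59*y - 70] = 6*y - 28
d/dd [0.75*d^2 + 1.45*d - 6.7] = 1.5*d + 1.45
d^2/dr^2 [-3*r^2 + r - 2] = -6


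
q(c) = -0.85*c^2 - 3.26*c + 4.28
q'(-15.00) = 22.24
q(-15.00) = -138.07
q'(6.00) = -13.46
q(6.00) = -45.88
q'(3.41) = -9.06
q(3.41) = -16.72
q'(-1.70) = -0.37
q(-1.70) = 7.37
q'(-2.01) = 0.16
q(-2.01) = 7.40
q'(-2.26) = 0.58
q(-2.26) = 7.31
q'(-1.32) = -1.02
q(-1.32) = 7.10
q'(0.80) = -4.62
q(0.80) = 1.13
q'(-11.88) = 16.94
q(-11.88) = -76.96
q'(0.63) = -4.33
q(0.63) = 1.89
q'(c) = -1.7*c - 3.26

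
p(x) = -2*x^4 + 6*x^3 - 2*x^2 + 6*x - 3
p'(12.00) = -11274.00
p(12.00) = -31323.00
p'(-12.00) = 16470.00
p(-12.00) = -52203.00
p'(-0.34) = 9.76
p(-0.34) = -5.53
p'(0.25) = 6.00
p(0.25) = -1.54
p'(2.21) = -1.28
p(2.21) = 17.55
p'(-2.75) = 319.50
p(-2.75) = -273.79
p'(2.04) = 4.83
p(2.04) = 17.22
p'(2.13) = 1.84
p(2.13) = 17.52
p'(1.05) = 12.38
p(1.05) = 5.61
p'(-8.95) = 7218.98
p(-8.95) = -17351.23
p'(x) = -8*x^3 + 18*x^2 - 4*x + 6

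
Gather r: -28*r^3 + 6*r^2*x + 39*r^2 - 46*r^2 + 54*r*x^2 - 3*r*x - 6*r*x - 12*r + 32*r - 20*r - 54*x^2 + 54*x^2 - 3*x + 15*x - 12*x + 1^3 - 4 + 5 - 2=-28*r^3 + r^2*(6*x - 7) + r*(54*x^2 - 9*x)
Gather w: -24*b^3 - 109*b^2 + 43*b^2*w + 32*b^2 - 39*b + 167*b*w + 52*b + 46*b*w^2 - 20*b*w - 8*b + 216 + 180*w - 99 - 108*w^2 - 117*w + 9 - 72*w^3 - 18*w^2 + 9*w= -24*b^3 - 77*b^2 + 5*b - 72*w^3 + w^2*(46*b - 126) + w*(43*b^2 + 147*b + 72) + 126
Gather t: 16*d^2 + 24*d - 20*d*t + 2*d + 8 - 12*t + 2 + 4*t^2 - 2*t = 16*d^2 + 26*d + 4*t^2 + t*(-20*d - 14) + 10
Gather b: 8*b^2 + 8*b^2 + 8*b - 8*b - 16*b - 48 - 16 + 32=16*b^2 - 16*b - 32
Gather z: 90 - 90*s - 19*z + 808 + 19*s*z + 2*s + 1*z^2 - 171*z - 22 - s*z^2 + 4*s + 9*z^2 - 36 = -84*s + z^2*(10 - s) + z*(19*s - 190) + 840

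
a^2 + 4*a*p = a*(a + 4*p)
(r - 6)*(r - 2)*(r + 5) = r^3 - 3*r^2 - 28*r + 60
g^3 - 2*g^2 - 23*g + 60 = (g - 4)*(g - 3)*(g + 5)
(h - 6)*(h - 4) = h^2 - 10*h + 24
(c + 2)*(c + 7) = c^2 + 9*c + 14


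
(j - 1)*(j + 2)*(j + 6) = j^3 + 7*j^2 + 4*j - 12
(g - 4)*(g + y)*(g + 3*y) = g^3 + 4*g^2*y - 4*g^2 + 3*g*y^2 - 16*g*y - 12*y^2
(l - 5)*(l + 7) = l^2 + 2*l - 35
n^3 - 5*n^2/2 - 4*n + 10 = (n - 5/2)*(n - 2)*(n + 2)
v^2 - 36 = (v - 6)*(v + 6)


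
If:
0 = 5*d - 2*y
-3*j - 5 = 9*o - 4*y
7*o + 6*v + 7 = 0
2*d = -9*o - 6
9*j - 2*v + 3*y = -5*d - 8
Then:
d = -636/2591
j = -5041/7773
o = -1586/2591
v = -2345/5182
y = -1590/2591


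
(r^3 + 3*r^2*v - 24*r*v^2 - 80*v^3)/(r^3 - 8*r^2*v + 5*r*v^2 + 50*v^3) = (r^2 + 8*r*v + 16*v^2)/(r^2 - 3*r*v - 10*v^2)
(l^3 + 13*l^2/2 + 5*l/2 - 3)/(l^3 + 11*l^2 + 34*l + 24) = (l - 1/2)/(l + 4)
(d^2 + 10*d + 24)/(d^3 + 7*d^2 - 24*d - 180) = (d + 4)/(d^2 + d - 30)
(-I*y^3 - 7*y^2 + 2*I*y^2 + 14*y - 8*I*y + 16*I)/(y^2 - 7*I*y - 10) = (-I*y^3 + y^2*(-7 + 2*I) + y*(14 - 8*I) + 16*I)/(y^2 - 7*I*y - 10)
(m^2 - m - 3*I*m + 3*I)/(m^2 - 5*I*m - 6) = (m - 1)/(m - 2*I)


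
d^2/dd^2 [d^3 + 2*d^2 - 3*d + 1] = 6*d + 4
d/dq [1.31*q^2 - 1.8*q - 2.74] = 2.62*q - 1.8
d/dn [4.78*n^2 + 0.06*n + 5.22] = 9.56*n + 0.06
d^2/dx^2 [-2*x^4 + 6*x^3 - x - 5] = 12*x*(3 - 2*x)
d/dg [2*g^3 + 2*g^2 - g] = 6*g^2 + 4*g - 1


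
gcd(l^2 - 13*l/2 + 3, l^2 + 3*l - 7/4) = l - 1/2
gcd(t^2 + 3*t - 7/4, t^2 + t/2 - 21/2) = t + 7/2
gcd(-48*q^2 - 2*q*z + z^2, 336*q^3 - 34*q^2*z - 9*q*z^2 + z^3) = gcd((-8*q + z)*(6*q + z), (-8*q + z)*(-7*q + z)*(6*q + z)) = -48*q^2 - 2*q*z + z^2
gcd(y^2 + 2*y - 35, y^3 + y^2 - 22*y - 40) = y - 5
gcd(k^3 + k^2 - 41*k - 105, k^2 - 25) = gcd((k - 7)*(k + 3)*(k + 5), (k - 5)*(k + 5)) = k + 5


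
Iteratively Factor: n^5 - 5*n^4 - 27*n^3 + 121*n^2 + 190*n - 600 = (n + 3)*(n^4 - 8*n^3 - 3*n^2 + 130*n - 200) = (n - 5)*(n + 3)*(n^3 - 3*n^2 - 18*n + 40) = (n - 5)^2*(n + 3)*(n^2 + 2*n - 8) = (n - 5)^2*(n - 2)*(n + 3)*(n + 4)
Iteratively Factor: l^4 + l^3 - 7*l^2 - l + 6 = (l + 1)*(l^3 - 7*l + 6) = (l - 1)*(l + 1)*(l^2 + l - 6) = (l - 2)*(l - 1)*(l + 1)*(l + 3)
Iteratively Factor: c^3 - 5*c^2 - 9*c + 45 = (c - 3)*(c^2 - 2*c - 15) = (c - 3)*(c + 3)*(c - 5)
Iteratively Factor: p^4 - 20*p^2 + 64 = (p - 2)*(p^3 + 2*p^2 - 16*p - 32) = (p - 4)*(p - 2)*(p^2 + 6*p + 8) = (p - 4)*(p - 2)*(p + 2)*(p + 4)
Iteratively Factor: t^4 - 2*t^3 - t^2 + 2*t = (t + 1)*(t^3 - 3*t^2 + 2*t) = t*(t + 1)*(t^2 - 3*t + 2) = t*(t - 2)*(t + 1)*(t - 1)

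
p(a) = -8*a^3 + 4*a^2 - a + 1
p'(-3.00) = -241.00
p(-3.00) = 256.00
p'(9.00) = -1873.00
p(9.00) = -5516.00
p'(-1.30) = -51.96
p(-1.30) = 26.64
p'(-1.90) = -102.84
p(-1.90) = 72.21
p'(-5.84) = -866.25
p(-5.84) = 1736.68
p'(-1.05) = -35.86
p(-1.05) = 15.72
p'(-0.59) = -14.07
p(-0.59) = 4.63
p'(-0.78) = -21.84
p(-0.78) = 8.01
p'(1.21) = -26.46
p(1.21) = -8.53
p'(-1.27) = -49.87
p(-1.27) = 25.11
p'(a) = -24*a^2 + 8*a - 1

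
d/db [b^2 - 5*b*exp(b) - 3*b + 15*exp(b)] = -5*b*exp(b) + 2*b + 10*exp(b) - 3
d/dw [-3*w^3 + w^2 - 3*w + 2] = -9*w^2 + 2*w - 3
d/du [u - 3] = 1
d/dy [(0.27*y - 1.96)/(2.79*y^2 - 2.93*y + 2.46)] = (-0.7533*y^2 + 10.9368*y - 5.0786)/(7.7841*y^4 - 16.3494*y^3 + 22.3117*y^2 - 14.4156*y + 6.0516)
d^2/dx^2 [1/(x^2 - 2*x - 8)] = 2*(x^2 - 2*x - 4*(x - 1)^2 - 8)/(-x^2 + 2*x + 8)^3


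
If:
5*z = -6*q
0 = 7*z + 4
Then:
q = 10/21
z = -4/7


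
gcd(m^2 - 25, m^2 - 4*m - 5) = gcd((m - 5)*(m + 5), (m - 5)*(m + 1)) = m - 5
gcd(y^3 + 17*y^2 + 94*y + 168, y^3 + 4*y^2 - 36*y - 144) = y^2 + 10*y + 24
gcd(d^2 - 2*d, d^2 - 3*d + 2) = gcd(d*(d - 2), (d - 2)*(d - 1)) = d - 2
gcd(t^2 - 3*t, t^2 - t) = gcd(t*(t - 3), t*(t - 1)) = t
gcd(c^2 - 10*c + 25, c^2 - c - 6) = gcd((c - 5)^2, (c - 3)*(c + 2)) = 1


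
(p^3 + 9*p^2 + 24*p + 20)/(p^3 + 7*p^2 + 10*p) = (p + 2)/p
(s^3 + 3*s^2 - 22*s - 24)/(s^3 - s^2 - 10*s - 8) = (s + 6)/(s + 2)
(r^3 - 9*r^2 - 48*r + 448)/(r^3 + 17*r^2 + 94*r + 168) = (r^2 - 16*r + 64)/(r^2 + 10*r + 24)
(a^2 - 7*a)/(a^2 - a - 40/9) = 9*a*(7 - a)/(-9*a^2 + 9*a + 40)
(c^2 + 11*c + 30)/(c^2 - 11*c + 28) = (c^2 + 11*c + 30)/(c^2 - 11*c + 28)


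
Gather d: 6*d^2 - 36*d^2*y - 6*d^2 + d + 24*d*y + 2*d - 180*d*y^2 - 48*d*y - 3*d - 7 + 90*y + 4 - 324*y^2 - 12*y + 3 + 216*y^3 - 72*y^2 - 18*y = -36*d^2*y + d*(-180*y^2 - 24*y) + 216*y^3 - 396*y^2 + 60*y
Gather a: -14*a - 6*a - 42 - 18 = -20*a - 60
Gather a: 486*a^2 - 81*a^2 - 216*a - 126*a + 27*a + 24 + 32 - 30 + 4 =405*a^2 - 315*a + 30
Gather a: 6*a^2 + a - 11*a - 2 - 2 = 6*a^2 - 10*a - 4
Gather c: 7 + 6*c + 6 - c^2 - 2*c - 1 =-c^2 + 4*c + 12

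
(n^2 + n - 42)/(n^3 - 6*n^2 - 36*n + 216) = (n + 7)/(n^2 - 36)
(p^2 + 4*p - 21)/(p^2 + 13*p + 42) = (p - 3)/(p + 6)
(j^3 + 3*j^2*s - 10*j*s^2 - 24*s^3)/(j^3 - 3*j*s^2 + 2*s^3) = (j^2 + j*s - 12*s^2)/(j^2 - 2*j*s + s^2)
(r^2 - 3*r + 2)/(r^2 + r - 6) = (r - 1)/(r + 3)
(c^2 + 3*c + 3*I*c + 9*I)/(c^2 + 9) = (c + 3)/(c - 3*I)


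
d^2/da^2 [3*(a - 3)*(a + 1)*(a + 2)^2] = 36*a^2 + 36*a - 42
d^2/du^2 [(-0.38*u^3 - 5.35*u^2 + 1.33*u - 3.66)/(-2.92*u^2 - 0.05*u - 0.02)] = (-7.105427357601e-15*u^5 - 24.284908*u^3 + 185.367384*u^2 + 3.673104*u - 0.402248)/(24.897088*u^6 + 1.27896*u^5 + 0.533484*u^4 + 0.017645*u^3 + 0.003654*u^2 + 6.0e-5*u + 8.0e-6)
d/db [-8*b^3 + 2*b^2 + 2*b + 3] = -24*b^2 + 4*b + 2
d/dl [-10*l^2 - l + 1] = -20*l - 1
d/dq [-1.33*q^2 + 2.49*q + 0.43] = 2.49 - 2.66*q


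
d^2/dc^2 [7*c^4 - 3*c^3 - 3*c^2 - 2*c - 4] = 84*c^2 - 18*c - 6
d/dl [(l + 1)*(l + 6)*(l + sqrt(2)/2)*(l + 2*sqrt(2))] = 4*l^3 + 15*sqrt(2)*l^2/2 + 21*l^2 + 16*l + 35*sqrt(2)*l + 14 + 15*sqrt(2)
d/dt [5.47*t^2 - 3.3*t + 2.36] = 10.94*t - 3.3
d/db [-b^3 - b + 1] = -3*b^2 - 1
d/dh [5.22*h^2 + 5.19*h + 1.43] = 10.44*h + 5.19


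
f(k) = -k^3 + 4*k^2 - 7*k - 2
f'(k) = -3*k^2 + 8*k - 7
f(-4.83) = 237.80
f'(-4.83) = -115.63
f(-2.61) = 61.30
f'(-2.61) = -48.32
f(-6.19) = 431.77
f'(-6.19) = -171.47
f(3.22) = -16.45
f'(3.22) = -12.35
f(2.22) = -8.77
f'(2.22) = -4.03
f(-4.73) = 226.43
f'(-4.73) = -111.96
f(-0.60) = 3.86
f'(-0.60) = -12.88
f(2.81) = -12.27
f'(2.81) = -8.21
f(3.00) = -14.00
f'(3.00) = -10.00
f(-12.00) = 2386.00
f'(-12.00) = -535.00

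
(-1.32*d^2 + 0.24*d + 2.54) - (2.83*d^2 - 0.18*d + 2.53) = -4.15*d^2 + 0.42*d + 0.0100000000000002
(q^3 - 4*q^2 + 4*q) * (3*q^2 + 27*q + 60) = 3*q^5 + 15*q^4 - 36*q^3 - 132*q^2 + 240*q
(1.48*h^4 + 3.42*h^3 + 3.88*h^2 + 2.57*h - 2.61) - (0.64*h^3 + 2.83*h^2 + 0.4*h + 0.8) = 1.48*h^4 + 2.78*h^3 + 1.05*h^2 + 2.17*h - 3.41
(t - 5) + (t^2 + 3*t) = t^2 + 4*t - 5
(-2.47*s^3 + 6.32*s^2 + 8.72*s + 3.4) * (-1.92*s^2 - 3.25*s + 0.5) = 4.7424*s^5 - 4.1069*s^4 - 38.5174*s^3 - 31.708*s^2 - 6.69*s + 1.7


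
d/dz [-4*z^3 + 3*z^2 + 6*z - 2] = -12*z^2 + 6*z + 6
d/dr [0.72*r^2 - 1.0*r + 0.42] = 1.44*r - 1.0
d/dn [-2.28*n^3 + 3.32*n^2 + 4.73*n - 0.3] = -6.84*n^2 + 6.64*n + 4.73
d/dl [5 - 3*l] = -3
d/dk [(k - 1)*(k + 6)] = 2*k + 5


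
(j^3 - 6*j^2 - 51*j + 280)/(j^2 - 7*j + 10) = (j^2 - j - 56)/(j - 2)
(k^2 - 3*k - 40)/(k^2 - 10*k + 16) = (k + 5)/(k - 2)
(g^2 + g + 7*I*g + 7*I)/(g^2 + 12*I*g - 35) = (g + 1)/(g + 5*I)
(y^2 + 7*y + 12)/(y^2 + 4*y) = (y + 3)/y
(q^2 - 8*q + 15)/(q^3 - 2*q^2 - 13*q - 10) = (q - 3)/(q^2 + 3*q + 2)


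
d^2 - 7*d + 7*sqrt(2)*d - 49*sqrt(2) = (d - 7)*(d + 7*sqrt(2))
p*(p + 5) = p^2 + 5*p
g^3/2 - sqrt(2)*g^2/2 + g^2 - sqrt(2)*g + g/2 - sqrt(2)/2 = (g/2 + 1/2)*(g + 1)*(g - sqrt(2))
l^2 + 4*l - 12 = (l - 2)*(l + 6)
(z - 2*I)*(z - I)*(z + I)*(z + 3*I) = z^4 + I*z^3 + 7*z^2 + I*z + 6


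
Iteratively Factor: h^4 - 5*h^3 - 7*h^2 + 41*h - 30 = (h - 1)*(h^3 - 4*h^2 - 11*h + 30) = (h - 1)*(h + 3)*(h^2 - 7*h + 10) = (h - 2)*(h - 1)*(h + 3)*(h - 5)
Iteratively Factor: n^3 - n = (n + 1)*(n^2 - n) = (n - 1)*(n + 1)*(n)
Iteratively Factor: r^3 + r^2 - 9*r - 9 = (r - 3)*(r^2 + 4*r + 3) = (r - 3)*(r + 1)*(r + 3)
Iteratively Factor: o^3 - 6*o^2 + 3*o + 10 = (o + 1)*(o^2 - 7*o + 10) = (o - 5)*(o + 1)*(o - 2)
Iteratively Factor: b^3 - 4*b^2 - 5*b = (b - 5)*(b^2 + b) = (b - 5)*(b + 1)*(b)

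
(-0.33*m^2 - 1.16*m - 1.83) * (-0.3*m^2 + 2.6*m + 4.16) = 0.099*m^4 - 0.51*m^3 - 3.8398*m^2 - 9.5836*m - 7.6128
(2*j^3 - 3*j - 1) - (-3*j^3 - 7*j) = 5*j^3 + 4*j - 1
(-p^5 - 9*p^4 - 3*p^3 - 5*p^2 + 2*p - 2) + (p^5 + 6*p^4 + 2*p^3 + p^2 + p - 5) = -3*p^4 - p^3 - 4*p^2 + 3*p - 7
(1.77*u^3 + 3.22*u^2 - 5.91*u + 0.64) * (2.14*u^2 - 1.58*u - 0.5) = 3.7878*u^5 + 4.0942*u^4 - 18.62*u^3 + 9.0974*u^2 + 1.9438*u - 0.32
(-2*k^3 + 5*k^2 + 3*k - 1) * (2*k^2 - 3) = -4*k^5 + 10*k^4 + 12*k^3 - 17*k^2 - 9*k + 3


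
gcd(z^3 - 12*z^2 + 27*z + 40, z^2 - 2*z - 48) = z - 8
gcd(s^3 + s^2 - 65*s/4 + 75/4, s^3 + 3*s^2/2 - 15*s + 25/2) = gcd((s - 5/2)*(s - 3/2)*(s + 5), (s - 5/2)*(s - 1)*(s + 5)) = s^2 + 5*s/2 - 25/2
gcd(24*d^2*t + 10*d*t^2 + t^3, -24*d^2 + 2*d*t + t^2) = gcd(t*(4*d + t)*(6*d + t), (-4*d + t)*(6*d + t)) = 6*d + t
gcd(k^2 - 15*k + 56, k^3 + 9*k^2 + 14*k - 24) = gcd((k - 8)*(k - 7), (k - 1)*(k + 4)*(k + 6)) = 1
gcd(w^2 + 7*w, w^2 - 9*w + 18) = 1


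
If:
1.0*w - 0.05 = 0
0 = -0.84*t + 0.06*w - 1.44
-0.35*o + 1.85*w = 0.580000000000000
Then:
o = -1.39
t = -1.71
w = 0.05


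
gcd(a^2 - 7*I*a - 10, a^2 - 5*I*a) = a - 5*I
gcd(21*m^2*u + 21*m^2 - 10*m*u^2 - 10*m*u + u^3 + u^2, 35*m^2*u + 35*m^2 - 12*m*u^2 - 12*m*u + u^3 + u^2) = -7*m*u - 7*m + u^2 + u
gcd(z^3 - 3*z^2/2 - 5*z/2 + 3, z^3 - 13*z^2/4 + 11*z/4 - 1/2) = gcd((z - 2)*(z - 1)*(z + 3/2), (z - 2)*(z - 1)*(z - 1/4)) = z^2 - 3*z + 2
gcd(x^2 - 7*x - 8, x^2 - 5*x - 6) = x + 1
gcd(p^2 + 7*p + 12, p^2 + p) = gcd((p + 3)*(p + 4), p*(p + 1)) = 1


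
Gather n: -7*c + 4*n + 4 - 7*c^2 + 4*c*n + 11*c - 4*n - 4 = -7*c^2 + 4*c*n + 4*c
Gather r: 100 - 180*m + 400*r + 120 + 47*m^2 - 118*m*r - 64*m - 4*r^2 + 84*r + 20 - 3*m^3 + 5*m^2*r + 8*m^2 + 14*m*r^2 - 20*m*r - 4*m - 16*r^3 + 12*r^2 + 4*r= -3*m^3 + 55*m^2 - 248*m - 16*r^3 + r^2*(14*m + 8) + r*(5*m^2 - 138*m + 488) + 240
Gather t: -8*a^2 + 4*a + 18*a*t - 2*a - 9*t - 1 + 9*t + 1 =-8*a^2 + 18*a*t + 2*a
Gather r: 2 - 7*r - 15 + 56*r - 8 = 49*r - 21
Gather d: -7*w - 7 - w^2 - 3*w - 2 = -w^2 - 10*w - 9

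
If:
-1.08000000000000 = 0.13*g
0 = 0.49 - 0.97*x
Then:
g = -8.31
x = 0.51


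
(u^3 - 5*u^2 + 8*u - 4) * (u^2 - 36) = u^5 - 5*u^4 - 28*u^3 + 176*u^2 - 288*u + 144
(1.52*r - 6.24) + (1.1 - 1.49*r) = 0.03*r - 5.14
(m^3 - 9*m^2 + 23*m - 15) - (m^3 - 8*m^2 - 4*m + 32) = -m^2 + 27*m - 47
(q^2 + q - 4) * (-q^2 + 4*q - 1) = -q^4 + 3*q^3 + 7*q^2 - 17*q + 4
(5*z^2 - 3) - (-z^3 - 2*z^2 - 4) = z^3 + 7*z^2 + 1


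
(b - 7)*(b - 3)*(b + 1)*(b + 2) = b^4 - 7*b^3 - 7*b^2 + 43*b + 42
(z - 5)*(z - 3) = z^2 - 8*z + 15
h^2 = h^2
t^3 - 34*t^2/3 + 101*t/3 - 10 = (t - 6)*(t - 5)*(t - 1/3)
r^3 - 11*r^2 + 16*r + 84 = (r - 7)*(r - 6)*(r + 2)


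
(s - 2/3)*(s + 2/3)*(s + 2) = s^3 + 2*s^2 - 4*s/9 - 8/9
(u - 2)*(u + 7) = u^2 + 5*u - 14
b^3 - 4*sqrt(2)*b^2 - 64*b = b*(b - 8*sqrt(2))*(b + 4*sqrt(2))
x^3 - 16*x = x*(x - 4)*(x + 4)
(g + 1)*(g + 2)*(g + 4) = g^3 + 7*g^2 + 14*g + 8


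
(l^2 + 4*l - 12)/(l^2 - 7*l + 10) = (l + 6)/(l - 5)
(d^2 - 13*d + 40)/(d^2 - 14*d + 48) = (d - 5)/(d - 6)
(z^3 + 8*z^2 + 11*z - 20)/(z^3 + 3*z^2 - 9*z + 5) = (z + 4)/(z - 1)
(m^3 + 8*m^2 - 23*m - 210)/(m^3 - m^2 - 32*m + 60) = (m + 7)/(m - 2)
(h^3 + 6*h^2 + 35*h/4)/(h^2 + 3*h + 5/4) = h*(2*h + 7)/(2*h + 1)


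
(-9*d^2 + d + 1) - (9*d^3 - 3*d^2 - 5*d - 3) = -9*d^3 - 6*d^2 + 6*d + 4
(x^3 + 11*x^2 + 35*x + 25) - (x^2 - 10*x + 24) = x^3 + 10*x^2 + 45*x + 1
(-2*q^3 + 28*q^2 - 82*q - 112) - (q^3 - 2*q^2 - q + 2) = -3*q^3 + 30*q^2 - 81*q - 114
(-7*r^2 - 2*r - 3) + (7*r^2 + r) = -r - 3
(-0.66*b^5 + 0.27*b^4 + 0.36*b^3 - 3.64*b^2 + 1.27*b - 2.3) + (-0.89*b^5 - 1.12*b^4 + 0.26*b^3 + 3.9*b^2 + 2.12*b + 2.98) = -1.55*b^5 - 0.85*b^4 + 0.62*b^3 + 0.26*b^2 + 3.39*b + 0.68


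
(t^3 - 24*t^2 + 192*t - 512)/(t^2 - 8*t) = t - 16 + 64/t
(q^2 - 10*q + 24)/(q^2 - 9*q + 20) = (q - 6)/(q - 5)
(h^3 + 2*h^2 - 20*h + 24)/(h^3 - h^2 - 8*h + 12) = (h + 6)/(h + 3)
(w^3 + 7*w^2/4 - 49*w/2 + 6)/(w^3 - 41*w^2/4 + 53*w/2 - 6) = (w + 6)/(w - 6)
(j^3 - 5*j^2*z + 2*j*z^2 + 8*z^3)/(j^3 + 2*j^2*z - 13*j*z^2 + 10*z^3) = (-j^2 + 3*j*z + 4*z^2)/(-j^2 - 4*j*z + 5*z^2)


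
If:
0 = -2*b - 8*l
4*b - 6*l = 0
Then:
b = 0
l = 0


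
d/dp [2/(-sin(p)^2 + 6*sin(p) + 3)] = 4*(sin(p) - 3)*cos(p)/(6*sin(p) + cos(p)^2 + 2)^2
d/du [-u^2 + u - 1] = 1 - 2*u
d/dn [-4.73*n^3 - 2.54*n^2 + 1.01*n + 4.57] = -14.19*n^2 - 5.08*n + 1.01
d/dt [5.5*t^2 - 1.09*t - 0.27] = 11.0*t - 1.09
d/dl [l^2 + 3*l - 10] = 2*l + 3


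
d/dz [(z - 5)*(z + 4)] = 2*z - 1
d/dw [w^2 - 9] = 2*w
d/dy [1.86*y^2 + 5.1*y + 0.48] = 3.72*y + 5.1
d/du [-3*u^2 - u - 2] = -6*u - 1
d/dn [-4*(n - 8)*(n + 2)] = 24 - 8*n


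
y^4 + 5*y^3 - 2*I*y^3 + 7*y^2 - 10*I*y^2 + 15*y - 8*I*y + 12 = (y + 1)*(y + 4)*(y - 3*I)*(y + I)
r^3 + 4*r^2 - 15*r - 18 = (r - 3)*(r + 1)*(r + 6)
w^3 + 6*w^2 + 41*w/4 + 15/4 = (w + 1/2)*(w + 5/2)*(w + 3)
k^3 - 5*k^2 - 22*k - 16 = (k - 8)*(k + 1)*(k + 2)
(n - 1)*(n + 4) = n^2 + 3*n - 4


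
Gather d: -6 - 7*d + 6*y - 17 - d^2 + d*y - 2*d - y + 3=-d^2 + d*(y - 9) + 5*y - 20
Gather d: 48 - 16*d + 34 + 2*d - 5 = 77 - 14*d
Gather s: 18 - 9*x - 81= -9*x - 63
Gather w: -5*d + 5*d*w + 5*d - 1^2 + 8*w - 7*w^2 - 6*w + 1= -7*w^2 + w*(5*d + 2)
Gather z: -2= -2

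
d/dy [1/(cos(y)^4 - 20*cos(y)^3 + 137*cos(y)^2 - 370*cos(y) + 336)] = 2*(2*cos(y)^3 - 30*cos(y)^2 + 137*cos(y) - 185)*sin(y)/(cos(y)^4 - 20*cos(y)^3 + 137*cos(y)^2 - 370*cos(y) + 336)^2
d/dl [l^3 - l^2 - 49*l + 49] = 3*l^2 - 2*l - 49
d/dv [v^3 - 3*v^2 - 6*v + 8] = 3*v^2 - 6*v - 6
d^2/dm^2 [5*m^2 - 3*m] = 10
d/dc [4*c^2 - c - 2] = 8*c - 1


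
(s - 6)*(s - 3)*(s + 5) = s^3 - 4*s^2 - 27*s + 90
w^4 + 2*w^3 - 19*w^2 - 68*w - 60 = (w - 5)*(w + 2)^2*(w + 3)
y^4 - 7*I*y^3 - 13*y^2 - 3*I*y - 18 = (y - 3*I)^2*(y - 2*I)*(y + I)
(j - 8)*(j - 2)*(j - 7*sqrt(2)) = j^3 - 10*j^2 - 7*sqrt(2)*j^2 + 16*j + 70*sqrt(2)*j - 112*sqrt(2)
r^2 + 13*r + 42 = (r + 6)*(r + 7)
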